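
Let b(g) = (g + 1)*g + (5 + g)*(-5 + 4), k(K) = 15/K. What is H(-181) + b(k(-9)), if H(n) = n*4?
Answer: -6536/9 ≈ -726.22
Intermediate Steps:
H(n) = 4*n
b(g) = -5 - g + g*(1 + g) (b(g) = (1 + g)*g + (5 + g)*(-1) = g*(1 + g) + (-5 - g) = -5 - g + g*(1 + g))
H(-181) + b(k(-9)) = 4*(-181) + (-5 + (15/(-9))²) = -724 + (-5 + (15*(-⅑))²) = -724 + (-5 + (-5/3)²) = -724 + (-5 + 25/9) = -724 - 20/9 = -6536/9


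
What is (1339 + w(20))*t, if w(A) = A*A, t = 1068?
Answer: 1857252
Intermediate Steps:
w(A) = A²
(1339 + w(20))*t = (1339 + 20²)*1068 = (1339 + 400)*1068 = 1739*1068 = 1857252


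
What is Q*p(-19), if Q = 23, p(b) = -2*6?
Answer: -276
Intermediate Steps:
p(b) = -12
Q*p(-19) = 23*(-12) = -276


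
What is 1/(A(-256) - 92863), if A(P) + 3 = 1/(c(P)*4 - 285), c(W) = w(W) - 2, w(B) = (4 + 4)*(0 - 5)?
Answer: -453/42068299 ≈ -1.0768e-5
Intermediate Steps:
w(B) = -40 (w(B) = 8*(-5) = -40)
c(W) = -42 (c(W) = -40 - 2 = -42)
A(P) = -1360/453 (A(P) = -3 + 1/(-42*4 - 285) = -3 + 1/(-168 - 285) = -3 + 1/(-453) = -3 - 1/453 = -1360/453)
1/(A(-256) - 92863) = 1/(-1360/453 - 92863) = 1/(-42068299/453) = -453/42068299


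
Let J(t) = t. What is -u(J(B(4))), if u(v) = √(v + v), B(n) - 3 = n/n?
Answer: -2*√2 ≈ -2.8284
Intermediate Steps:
B(n) = 4 (B(n) = 3 + n/n = 3 + 1 = 4)
u(v) = √2*√v (u(v) = √(2*v) = √2*√v)
-u(J(B(4))) = -√2*√4 = -√2*2 = -2*√2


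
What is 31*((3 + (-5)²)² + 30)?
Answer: 25234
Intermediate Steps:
31*((3 + (-5)²)² + 30) = 31*((3 + 25)² + 30) = 31*(28² + 30) = 31*(784 + 30) = 31*814 = 25234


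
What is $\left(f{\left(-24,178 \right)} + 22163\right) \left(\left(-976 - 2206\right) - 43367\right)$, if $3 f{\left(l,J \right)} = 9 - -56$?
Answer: $- \frac{3098022146}{3} \approx -1.0327 \cdot 10^{9}$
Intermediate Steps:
$f{\left(l,J \right)} = \frac{65}{3}$ ($f{\left(l,J \right)} = \frac{9 - -56}{3} = \frac{9 + 56}{3} = \frac{1}{3} \cdot 65 = \frac{65}{3}$)
$\left(f{\left(-24,178 \right)} + 22163\right) \left(\left(-976 - 2206\right) - 43367\right) = \left(\frac{65}{3} + 22163\right) \left(\left(-976 - 2206\right) - 43367\right) = \frac{66554 \left(\left(-976 - 2206\right) - 43367\right)}{3} = \frac{66554 \left(-3182 - 43367\right)}{3} = \frac{66554}{3} \left(-46549\right) = - \frac{3098022146}{3}$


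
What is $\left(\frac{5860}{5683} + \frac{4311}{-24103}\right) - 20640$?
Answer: $- \frac{2827095739193}{136977349} \approx -20639.0$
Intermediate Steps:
$\left(\frac{5860}{5683} + \frac{4311}{-24103}\right) - 20640 = \left(5860 \cdot \frac{1}{5683} + 4311 \left(- \frac{1}{24103}\right)\right) - 20640 = \left(\frac{5860}{5683} - \frac{4311}{24103}\right) - 20640 = \frac{116744167}{136977349} - 20640 = - \frac{2827095739193}{136977349}$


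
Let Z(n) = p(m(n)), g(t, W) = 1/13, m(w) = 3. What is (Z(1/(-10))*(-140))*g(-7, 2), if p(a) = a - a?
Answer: 0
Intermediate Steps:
p(a) = 0
g(t, W) = 1/13
Z(n) = 0
(Z(1/(-10))*(-140))*g(-7, 2) = (0*(-140))*(1/13) = 0*(1/13) = 0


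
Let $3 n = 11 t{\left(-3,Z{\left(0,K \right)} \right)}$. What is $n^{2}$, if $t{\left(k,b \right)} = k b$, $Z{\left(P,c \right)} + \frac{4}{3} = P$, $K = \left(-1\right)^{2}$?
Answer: $\frac{1936}{9} \approx 215.11$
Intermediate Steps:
$K = 1$
$Z{\left(P,c \right)} = - \frac{4}{3} + P$
$t{\left(k,b \right)} = b k$
$n = \frac{44}{3}$ ($n = \frac{11 \left(- \frac{4}{3} + 0\right) \left(-3\right)}{3} = \frac{11 \left(\left(- \frac{4}{3}\right) \left(-3\right)\right)}{3} = \frac{11 \cdot 4}{3} = \frac{1}{3} \cdot 44 = \frac{44}{3} \approx 14.667$)
$n^{2} = \left(\frac{44}{3}\right)^{2} = \frac{1936}{9}$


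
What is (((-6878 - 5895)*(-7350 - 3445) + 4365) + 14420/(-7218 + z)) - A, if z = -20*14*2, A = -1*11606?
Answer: 536295060624/3889 ≈ 1.3790e+8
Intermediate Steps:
A = -11606
z = -560 (z = -280*2 = -560)
(((-6878 - 5895)*(-7350 - 3445) + 4365) + 14420/(-7218 + z)) - A = (((-6878 - 5895)*(-7350 - 3445) + 4365) + 14420/(-7218 - 560)) - 1*(-11606) = ((-12773*(-10795) + 4365) + 14420/(-7778)) + 11606 = ((137884535 + 4365) + 14420*(-1/7778)) + 11606 = (137888900 - 7210/3889) + 11606 = 536249924890/3889 + 11606 = 536295060624/3889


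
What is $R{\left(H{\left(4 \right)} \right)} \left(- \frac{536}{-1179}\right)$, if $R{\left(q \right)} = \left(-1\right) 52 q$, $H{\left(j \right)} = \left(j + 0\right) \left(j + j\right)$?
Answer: $- \frac{891904}{1179} \approx -756.49$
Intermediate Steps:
$H{\left(j \right)} = 2 j^{2}$ ($H{\left(j \right)} = j 2 j = 2 j^{2}$)
$R{\left(q \right)} = - 52 q$
$R{\left(H{\left(4 \right)} \right)} \left(- \frac{536}{-1179}\right) = - 52 \cdot 2 \cdot 4^{2} \left(- \frac{536}{-1179}\right) = - 52 \cdot 2 \cdot 16 \left(\left(-536\right) \left(- \frac{1}{1179}\right)\right) = \left(-52\right) 32 \cdot \frac{536}{1179} = \left(-1664\right) \frac{536}{1179} = - \frac{891904}{1179}$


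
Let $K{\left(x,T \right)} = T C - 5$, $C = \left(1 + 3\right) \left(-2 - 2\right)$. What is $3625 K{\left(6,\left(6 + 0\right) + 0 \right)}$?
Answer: $-366125$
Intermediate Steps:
$C = -16$ ($C = 4 \left(-4\right) = -16$)
$K{\left(x,T \right)} = -5 - 16 T$ ($K{\left(x,T \right)} = T \left(-16\right) - 5 = - 16 T - 5 = -5 - 16 T$)
$3625 K{\left(6,\left(6 + 0\right) + 0 \right)} = 3625 \left(-5 - 16 \left(\left(6 + 0\right) + 0\right)\right) = 3625 \left(-5 - 16 \left(6 + 0\right)\right) = 3625 \left(-5 - 96\right) = 3625 \left(-101\right) = -366125$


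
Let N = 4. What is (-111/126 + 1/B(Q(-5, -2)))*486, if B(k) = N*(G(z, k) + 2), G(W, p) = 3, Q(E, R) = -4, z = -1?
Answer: -28269/70 ≈ -403.84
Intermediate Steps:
B(k) = 20 (B(k) = 4*(3 + 2) = 4*5 = 20)
(-111/126 + 1/B(Q(-5, -2)))*486 = (-111/126 + 1/20)*486 = (-111*1/126 + 1/20)*486 = (-37/42 + 1/20)*486 = -349/420*486 = -28269/70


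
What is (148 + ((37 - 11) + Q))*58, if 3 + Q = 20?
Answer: 11078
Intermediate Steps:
Q = 17 (Q = -3 + 20 = 17)
(148 + ((37 - 11) + Q))*58 = (148 + ((37 - 11) + 17))*58 = (148 + (26 + 17))*58 = (148 + 43)*58 = 191*58 = 11078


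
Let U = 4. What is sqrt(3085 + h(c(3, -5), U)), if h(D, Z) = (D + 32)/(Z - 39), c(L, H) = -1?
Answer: 2*sqrt(944510)/35 ≈ 55.535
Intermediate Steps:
h(D, Z) = (32 + D)/(-39 + Z)
sqrt(3085 + h(c(3, -5), U)) = sqrt(3085 + (32 - 1)/(-39 + 4)) = sqrt(3085 + 31/(-35)) = sqrt(3085 - 1/35*31) = sqrt(3085 - 31/35) = sqrt(107944/35) = 2*sqrt(944510)/35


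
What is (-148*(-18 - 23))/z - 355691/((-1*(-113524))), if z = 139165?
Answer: -48810874383/15798567460 ≈ -3.0896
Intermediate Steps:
(-148*(-18 - 23))/z - 355691/((-1*(-113524))) = -148*(-18 - 23)/139165 - 355691/((-1*(-113524))) = -148*(-41)*(1/139165) - 355691/113524 = 6068*(1/139165) - 355691*1/113524 = 6068/139165 - 355691/113524 = -48810874383/15798567460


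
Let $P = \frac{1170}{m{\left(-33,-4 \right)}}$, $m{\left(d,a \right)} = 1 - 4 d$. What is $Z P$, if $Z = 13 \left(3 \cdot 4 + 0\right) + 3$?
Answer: $\frac{186030}{133} \approx 1398.7$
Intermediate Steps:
$Z = 159$ ($Z = 13 \left(12 + 0\right) + 3 = 13 \cdot 12 + 3 = 156 + 3 = 159$)
$P = \frac{1170}{133}$ ($P = \frac{1170}{1 - -132} = \frac{1170}{1 + 132} = \frac{1170}{133} \approx 8.797$)
$Z P = 159 \cdot \frac{1170}{133} = \frac{186030}{133}$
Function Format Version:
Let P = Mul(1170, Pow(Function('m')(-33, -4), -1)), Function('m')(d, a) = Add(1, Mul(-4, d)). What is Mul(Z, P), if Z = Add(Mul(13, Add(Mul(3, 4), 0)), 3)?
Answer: Rational(186030, 133) ≈ 1398.7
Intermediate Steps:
Z = 159 (Z = Add(Mul(13, Add(12, 0)), 3) = Add(Mul(13, 12), 3) = Add(156, 3) = 159)
P = Rational(1170, 133) (P = Mul(1170, Pow(Add(1, Mul(-4, -33)), -1)) = Mul(1170, Pow(Add(1, 132), -1)) = Mul(1170, Pow(133, -1)) = Mul(1170, Rational(1, 133)) = Rational(1170, 133) ≈ 8.7970)
Mul(Z, P) = Mul(159, Rational(1170, 133)) = Rational(186030, 133)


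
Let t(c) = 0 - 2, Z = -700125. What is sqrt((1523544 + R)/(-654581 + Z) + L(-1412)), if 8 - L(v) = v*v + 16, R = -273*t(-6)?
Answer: I*sqrt(914748062714333853)/677353 ≈ 1412.0*I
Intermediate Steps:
t(c) = -2
R = 546 (R = -273*(-2) = 546)
L(v) = -8 - v**2 (L(v) = 8 - (v*v + 16) = 8 - (v**2 + 16) = 8 - (16 + v**2) = 8 + (-16 - v**2) = -8 - v**2)
sqrt((1523544 + R)/(-654581 + Z) + L(-1412)) = sqrt((1523544 + 546)/(-654581 - 700125) + (-8 - 1*(-1412)**2)) = sqrt(1524090/(-1354706) + (-8 - 1*1993744)) = sqrt(1524090*(-1/1354706) + (-8 - 1993744)) = sqrt(-762045/677353 - 1993752) = sqrt(-1350474660501/677353) = I*sqrt(914748062714333853)/677353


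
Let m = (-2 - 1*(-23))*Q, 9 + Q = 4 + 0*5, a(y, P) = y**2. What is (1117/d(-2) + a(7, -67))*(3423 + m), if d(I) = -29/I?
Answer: 12127290/29 ≈ 4.1818e+5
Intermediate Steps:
Q = -5 (Q = -9 + (4 + 0*5) = -9 + (4 + 0) = -9 + 4 = -5)
m = -105 (m = (-2 - 1*(-23))*(-5) = (-2 + 23)*(-5) = 21*(-5) = -105)
(1117/d(-2) + a(7, -67))*(3423 + m) = (1117/((-29/(-2))) + 7**2)*(3423 - 105) = (1117/((-29*(-1/2))) + 49)*3318 = (1117/(29/2) + 49)*3318 = (1117*(2/29) + 49)*3318 = (2234/29 + 49)*3318 = (3655/29)*3318 = 12127290/29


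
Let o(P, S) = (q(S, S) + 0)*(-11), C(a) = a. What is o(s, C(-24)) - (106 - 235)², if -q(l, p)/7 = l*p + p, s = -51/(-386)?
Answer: 25863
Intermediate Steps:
s = 51/386 (s = -51*(-1/386) = 51/386 ≈ 0.13212)
q(l, p) = -7*p - 7*l*p (q(l, p) = -7*(l*p + p) = -7*(p + l*p) = -7*p - 7*l*p)
o(P, S) = 77*S*(1 + S) (o(P, S) = (-7*S*(1 + S) + 0)*(-11) = -7*S*(1 + S)*(-11) = 77*S*(1 + S))
o(s, C(-24)) - (106 - 235)² = 77*(-24)*(1 - 24) - (106 - 235)² = 77*(-24)*(-23) - 1*(-129)² = 42504 - 1*16641 = 42504 - 16641 = 25863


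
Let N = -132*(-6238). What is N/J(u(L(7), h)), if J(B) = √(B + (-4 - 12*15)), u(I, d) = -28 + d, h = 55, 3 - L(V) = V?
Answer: -823416*I*√157/157 ≈ -65716.0*I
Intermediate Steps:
L(V) = 3 - V
J(B) = √(-184 + B) (J(B) = √(B + (-4 - 180)) = √(B - 184) = √(-184 + B))
N = 823416
N/J(u(L(7), h)) = 823416/(√(-184 + (-28 + 55))) = 823416/(√(-184 + 27)) = 823416/(√(-157)) = 823416/((I*√157)) = 823416*(-I*√157/157) = -823416*I*√157/157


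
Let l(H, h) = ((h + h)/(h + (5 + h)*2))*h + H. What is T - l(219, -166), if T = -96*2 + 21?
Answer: -16901/61 ≈ -277.07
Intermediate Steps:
T = -171 (T = -192 + 21 = -171)
l(H, h) = H + 2*h**2/(10 + 3*h) (l(H, h) = ((2*h)/(h + (10 + 2*h)))*h + H = ((2*h)/(10 + 3*h))*h + H = (2*h/(10 + 3*h))*h + H = 2*h**2/(10 + 3*h) + H = H + 2*h**2/(10 + 3*h))
T - l(219, -166) = -171 - (2*(-166)**2 + 10*219 + 3*219*(-166))/(10 + 3*(-166)) = -171 - (2*27556 + 2190 - 109062)/(10 - 498) = -171 - (55112 + 2190 - 109062)/(-488) = -171 - (-1)*(-51760)/488 = -171 - 1*6470/61 = -171 - 6470/61 = -16901/61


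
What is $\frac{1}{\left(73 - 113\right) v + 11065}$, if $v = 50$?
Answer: $\frac{1}{9065} \approx 0.00011031$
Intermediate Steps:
$\frac{1}{\left(73 - 113\right) v + 11065} = \frac{1}{\left(73 - 113\right) 50 + 11065} = \frac{1}{\left(-40\right) 50 + 11065} = \frac{1}{-2000 + 11065} = \frac{1}{9065}$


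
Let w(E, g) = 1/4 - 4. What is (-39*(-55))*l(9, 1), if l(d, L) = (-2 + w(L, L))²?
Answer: 1134705/16 ≈ 70919.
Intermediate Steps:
w(E, g) = -15/4 (w(E, g) = ¼ - 4 = -15/4)
l(d, L) = 529/16 (l(d, L) = (-2 - 15/4)² = (-23/4)² = 529/16)
(-39*(-55))*l(9, 1) = -39*(-55)*(529/16) = 2145*(529/16) = 1134705/16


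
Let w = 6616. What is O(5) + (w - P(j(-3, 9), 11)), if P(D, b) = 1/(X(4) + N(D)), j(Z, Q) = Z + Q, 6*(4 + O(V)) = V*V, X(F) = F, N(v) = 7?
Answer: 436661/66 ≈ 6616.1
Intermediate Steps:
O(V) = -4 + V²/6 (O(V) = -4 + (V*V)/6 = -4 + V²/6)
j(Z, Q) = Q + Z
P(D, b) = 1/11 (P(D, b) = 1/(4 + 7) = 1/11)
O(5) + (w - P(j(-3, 9), 11)) = (-4 + (⅙)*5²) + (6616 - 1*1/11) = (-4 + (⅙)*25) + (6616 - 1/11) = (-4 + 25/6) + 72775/11 = ⅙ + 72775/11 = 436661/66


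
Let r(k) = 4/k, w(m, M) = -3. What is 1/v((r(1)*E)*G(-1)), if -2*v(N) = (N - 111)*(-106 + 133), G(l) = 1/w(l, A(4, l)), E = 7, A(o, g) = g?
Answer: 2/3249 ≈ 0.00061557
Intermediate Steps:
G(l) = -⅓ (G(l) = 1/(-3) = -⅓)
v(N) = 2997/2 - 27*N/2 (v(N) = -(N - 111)*(-106 + 133)/2 = -(-111 + N)*27/2 = -(-2997 + 27*N)/2 = 2997/2 - 27*N/2)
1/v((r(1)*E)*G(-1)) = 1/(2997/2 - 27*(4/1)*7*(-1)/(2*3)) = 1/(2997/2 - 27*(4*1)*7*(-1)/(2*3)) = 1/(2997/2 - 27*4*7*(-1)/(2*3)) = 1/(2997/2 - 378*(-1)/3) = 1/(2997/2 - 27/2*(-28/3)) = 1/(2997/2 + 126) = 1/(3249/2) = 2/3249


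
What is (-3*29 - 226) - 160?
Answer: -473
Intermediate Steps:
(-3*29 - 226) - 160 = (-87 - 226) - 160 = -313 - 160 = -473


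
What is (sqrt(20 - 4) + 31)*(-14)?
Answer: -490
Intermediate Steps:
(sqrt(20 - 4) + 31)*(-14) = (sqrt(16) + 31)*(-14) = (4 + 31)*(-14) = 35*(-14) = -490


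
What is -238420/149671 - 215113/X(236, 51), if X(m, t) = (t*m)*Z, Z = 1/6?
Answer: -32674448343/300240026 ≈ -108.83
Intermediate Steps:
Z = 1/6 ≈ 0.16667
X(m, t) = m*t/6 (X(m, t) = (t*m)*(1/6) = (m*t)*(1/6) = m*t/6)
-238420/149671 - 215113/X(236, 51) = -238420/149671 - 215113/((1/6)*236*51) = -238420*1/149671 - 215113/2006 = -238420/149671 - 215113*1/2006 = -238420/149671 - 215113/2006 = -32674448343/300240026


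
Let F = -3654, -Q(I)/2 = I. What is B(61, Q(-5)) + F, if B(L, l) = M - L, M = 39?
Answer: -3676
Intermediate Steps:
Q(I) = -2*I
B(L, l) = 39 - L
B(61, Q(-5)) + F = (39 - 1*61) - 3654 = (39 - 61) - 3654 = -22 - 3654 = -3676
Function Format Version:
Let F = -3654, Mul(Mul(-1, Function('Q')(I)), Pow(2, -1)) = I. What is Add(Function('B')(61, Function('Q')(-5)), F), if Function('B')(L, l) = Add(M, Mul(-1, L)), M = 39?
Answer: -3676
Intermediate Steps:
Function('Q')(I) = Mul(-2, I)
Function('B')(L, l) = Add(39, Mul(-1, L))
Add(Function('B')(61, Function('Q')(-5)), F) = Add(Add(39, Mul(-1, 61)), -3654) = Add(Add(39, -61), -3654) = Add(-22, -3654) = -3676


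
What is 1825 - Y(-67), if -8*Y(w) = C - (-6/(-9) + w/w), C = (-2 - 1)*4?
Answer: 43759/24 ≈ 1823.3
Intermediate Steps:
C = -12 (C = -3*4 = -12)
Y(w) = 41/24 (Y(w) = -(-12 - (-6/(-9) + w/w))/8 = -(-12 - (-6*(-⅑) + 1))/8 = -(-12 - (⅔ + 1))/8 = -(-12 - 1*5/3)/8 = -(-12 - 5/3)/8 = -⅛*(-41/3) = 41/24)
1825 - Y(-67) = 1825 - 1*41/24 = 1825 - 41/24 = 43759/24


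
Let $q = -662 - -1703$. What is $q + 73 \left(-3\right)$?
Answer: $822$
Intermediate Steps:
$q = 1041$ ($q = -662 + 1703 = 1041$)
$q + 73 \left(-3\right) = 1041 + 73 \left(-3\right) = 1041 - 219 = 822$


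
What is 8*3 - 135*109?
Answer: -14691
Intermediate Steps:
8*3 - 135*109 = 24 - 14715 = -14691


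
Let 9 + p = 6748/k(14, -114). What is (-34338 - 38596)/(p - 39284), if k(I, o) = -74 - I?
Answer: 1604548/866133 ≈ 1.8525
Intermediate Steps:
p = -1885/22 (p = -9 + 6748/(-74 - 1*14) = -9 + 6748/(-74 - 14) = -9 + 6748/(-88) = -9 + 6748*(-1/88) = -9 - 1687/22 = -1885/22 ≈ -85.682)
(-34338 - 38596)/(p - 39284) = (-34338 - 38596)/(-1885/22 - 39284) = -72934/(-866133/22) = -72934*(-22/866133) = 1604548/866133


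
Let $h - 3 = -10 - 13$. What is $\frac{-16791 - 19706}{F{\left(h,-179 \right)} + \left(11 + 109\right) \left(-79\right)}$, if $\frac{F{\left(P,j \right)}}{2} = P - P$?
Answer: $\frac{36497}{9480} \approx 3.8499$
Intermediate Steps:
$h = -20$ ($h = 3 - 23 = -20$)
$F{\left(P,j \right)} = 0$ ($F{\left(P,j \right)} = 2 \left(P - P\right) = 2 \cdot 0 = 0$)
$\frac{-16791 - 19706}{F{\left(h,-179 \right)} + \left(11 + 109\right) \left(-79\right)} = \frac{-16791 - 19706}{0 + \left(11 + 109\right) \left(-79\right)} = \frac{-16791 - 19706}{0 + 120 \left(-79\right)} = \frac{-16791 - 19706}{0 - 9480} = - \frac{36497}{-9480} = \left(-36497\right) \left(- \frac{1}{9480}\right) = \frac{36497}{9480}$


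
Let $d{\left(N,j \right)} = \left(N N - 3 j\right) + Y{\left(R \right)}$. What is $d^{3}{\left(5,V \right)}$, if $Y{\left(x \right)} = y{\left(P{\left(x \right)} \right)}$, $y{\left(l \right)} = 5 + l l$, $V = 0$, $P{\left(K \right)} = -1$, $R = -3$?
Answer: $29791$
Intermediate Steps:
$y{\left(l \right)} = 5 + l^{2}$
$Y{\left(x \right)} = 6$ ($Y{\left(x \right)} = 5 + \left(-1\right)^{2} = 5 + 1 = 6$)
$d{\left(N,j \right)} = 6 + N^{2} - 3 j$ ($d{\left(N,j \right)} = \left(N N - 3 j\right) + 6 = \left(N^{2} - 3 j\right) + 6 = 6 + N^{2} - 3 j$)
$d^{3}{\left(5,V \right)} = \left(6 + 5^{2} - 0\right)^{3} = \left(6 + 25 + 0\right)^{3} = 31^{3} = 29791$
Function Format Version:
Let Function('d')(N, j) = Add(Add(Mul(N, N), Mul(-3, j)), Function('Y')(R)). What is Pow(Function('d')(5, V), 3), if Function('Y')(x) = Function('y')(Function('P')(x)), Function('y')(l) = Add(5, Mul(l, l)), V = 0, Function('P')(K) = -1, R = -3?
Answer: 29791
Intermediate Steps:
Function('y')(l) = Add(5, Pow(l, 2))
Function('Y')(x) = 6 (Function('Y')(x) = Add(5, Pow(-1, 2)) = Add(5, 1) = 6)
Function('d')(N, j) = Add(6, Pow(N, 2), Mul(-3, j)) (Function('d')(N, j) = Add(Add(Mul(N, N), Mul(-3, j)), 6) = Add(Add(Pow(N, 2), Mul(-3, j)), 6) = Add(6, Pow(N, 2), Mul(-3, j)))
Pow(Function('d')(5, V), 3) = Pow(Add(6, Pow(5, 2), Mul(-3, 0)), 3) = Pow(Add(6, 25, 0), 3) = Pow(31, 3) = 29791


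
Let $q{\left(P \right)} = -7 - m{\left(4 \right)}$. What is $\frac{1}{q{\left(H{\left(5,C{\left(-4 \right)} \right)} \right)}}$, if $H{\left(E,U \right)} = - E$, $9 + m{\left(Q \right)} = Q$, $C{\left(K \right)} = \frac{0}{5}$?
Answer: $- \frac{1}{2} \approx -0.5$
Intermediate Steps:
$C{\left(K \right)} = 0$ ($C{\left(K \right)} = 0 \cdot \frac{1}{5} = 0$)
$m{\left(Q \right)} = -9 + Q$
$q{\left(P \right)} = -2$ ($q{\left(P \right)} = -7 - \left(-9 + 4\right) = -7 - -5 = -7 + 5 = -2$)
$\frac{1}{q{\left(H{\left(5,C{\left(-4 \right)} \right)} \right)}} = \frac{1}{-2} = - \frac{1}{2}$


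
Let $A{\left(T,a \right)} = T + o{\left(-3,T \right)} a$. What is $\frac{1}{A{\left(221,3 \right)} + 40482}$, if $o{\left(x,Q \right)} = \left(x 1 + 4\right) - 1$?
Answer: $\frac{1}{40703} \approx 2.4568 \cdot 10^{-5}$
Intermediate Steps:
$o{\left(x,Q \right)} = 3 + x$ ($o{\left(x,Q \right)} = \left(x + 4\right) - 1 = \left(4 + x\right) - 1 = 3 + x$)
$A{\left(T,a \right)} = T$ ($A{\left(T,a \right)} = T + \left(3 - 3\right) a = T + 0 a = T + 0 = T$)
$\frac{1}{A{\left(221,3 \right)} + 40482} = \frac{1}{221 + 40482} = \frac{1}{40703}$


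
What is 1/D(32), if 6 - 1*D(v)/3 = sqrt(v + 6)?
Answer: -1 - sqrt(38)/6 ≈ -2.0274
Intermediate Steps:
D(v) = 18 - 3*sqrt(6 + v) (D(v) = 18 - 3*sqrt(v + 6) = 18 - 3*sqrt(6 + v))
1/D(32) = 1/(18 - 3*sqrt(6 + 32)) = 1/(18 - 3*sqrt(38))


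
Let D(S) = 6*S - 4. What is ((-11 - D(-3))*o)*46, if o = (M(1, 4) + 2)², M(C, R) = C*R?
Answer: 18216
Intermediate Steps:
D(S) = -4 + 6*S
o = 36 (o = (1*4 + 2)² = (4 + 2)² = 6² = 36)
((-11 - D(-3))*o)*46 = ((-11 - (-4 + 6*(-3)))*36)*46 = ((-11 - (-4 - 18))*36)*46 = ((-11 - 1*(-22))*36)*46 = ((-11 + 22)*36)*46 = (11*36)*46 = 396*46 = 18216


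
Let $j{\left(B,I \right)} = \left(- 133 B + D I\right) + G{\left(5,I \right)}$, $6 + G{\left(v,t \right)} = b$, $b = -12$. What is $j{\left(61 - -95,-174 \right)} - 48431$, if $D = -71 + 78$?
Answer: $-70415$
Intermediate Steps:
$D = 7$
$G{\left(v,t \right)} = -18$ ($G{\left(v,t \right)} = -6 - 12 = -18$)
$j{\left(B,I \right)} = -18 - 133 B + 7 I$ ($j{\left(B,I \right)} = \left(- 133 B + 7 I\right) - 18 = -18 - 133 B + 7 I$)
$j{\left(61 - -95,-174 \right)} - 48431 = \left(-18 - 133 \left(61 - -95\right) + 7 \left(-174\right)\right) - 48431 = \left(-18 - 133 \left(61 + 95\right) - 1218\right) - 48431 = \left(-18 - 20748 - 1218\right) - 48431 = -21984 - 48431 = -70415$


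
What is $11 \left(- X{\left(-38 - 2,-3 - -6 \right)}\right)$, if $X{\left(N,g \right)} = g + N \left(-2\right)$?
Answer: $-913$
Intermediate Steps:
$X{\left(N,g \right)} = g - 2 N$
$11 \left(- X{\left(-38 - 2,-3 - -6 \right)}\right) = 11 \left(- (\left(-3 - -6\right) - 2 \left(-38 - 2\right))\right) = 11 \left(- (\left(-3 + 6\right) - 2 \left(-38 - 2\right))\right) = 11 \left(- (3 - -80)\right) = 11 \left(- (3 + 80)\right) = 11 \left(\left(-1\right) 83\right) = 11 \left(-83\right) = -913$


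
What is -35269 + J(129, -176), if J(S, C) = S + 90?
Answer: -35050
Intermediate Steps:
J(S, C) = 90 + S
-35269 + J(129, -176) = -35269 + (90 + 129) = -35269 + 219 = -35050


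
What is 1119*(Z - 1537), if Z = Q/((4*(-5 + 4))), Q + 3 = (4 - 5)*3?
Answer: -3436449/2 ≈ -1.7182e+6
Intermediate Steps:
Q = -6 (Q = -3 + (4 - 5)*3 = -3 - 1*3 = -3 - 3 = -6)
Z = 3/2 (Z = -6/(4*(-5 + 4)) = -6/(4*(-1)) = -6/(-4) = -¼*(-6) = 3/2 ≈ 1.5000)
1119*(Z - 1537) = 1119*(3/2 - 1537) = 1119*(-3071/2) = -3436449/2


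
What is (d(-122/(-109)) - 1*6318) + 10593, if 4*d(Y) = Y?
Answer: 932011/218 ≈ 4275.3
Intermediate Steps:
d(Y) = Y/4
(d(-122/(-109)) - 1*6318) + 10593 = ((-122/(-109))/4 - 1*6318) + 10593 = ((-122*(-1/109))/4 - 6318) + 10593 = ((¼)*(122/109) - 6318) + 10593 = (61/218 - 6318) + 10593 = -1377263/218 + 10593 = 932011/218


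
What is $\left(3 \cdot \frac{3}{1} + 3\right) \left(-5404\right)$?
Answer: $-64848$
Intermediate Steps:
$\left(3 \cdot \frac{3}{1} + 3\right) \left(-5404\right) = \left(3 \cdot 3 \cdot 1 + 3\right) \left(-5404\right) = \left(3 \cdot 3 + 3\right) \left(-5404\right) = \left(9 + 3\right) \left(-5404\right) = 12 \left(-5404\right) = -64848$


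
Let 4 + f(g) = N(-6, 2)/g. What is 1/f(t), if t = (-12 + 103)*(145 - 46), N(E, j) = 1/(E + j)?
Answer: -36036/144145 ≈ -0.25000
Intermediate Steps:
t = 9009 (t = 91*99 = 9009)
f(g) = -4 - 1/(4*g) (f(g) = -4 + 1/((-6 + 2)*g) = -4 + 1/((-4)*g) = -4 - 1/(4*g))
1/f(t) = 1/(-4 - ¼/9009) = 1/(-4 - ¼*1/9009) = 1/(-4 - 1/36036) = 1/(-144145/36036) = -36036/144145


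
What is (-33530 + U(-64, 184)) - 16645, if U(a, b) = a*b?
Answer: -61951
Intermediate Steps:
(-33530 + U(-64, 184)) - 16645 = (-33530 - 64*184) - 16645 = (-33530 - 11776) - 16645 = -45306 - 16645 = -61951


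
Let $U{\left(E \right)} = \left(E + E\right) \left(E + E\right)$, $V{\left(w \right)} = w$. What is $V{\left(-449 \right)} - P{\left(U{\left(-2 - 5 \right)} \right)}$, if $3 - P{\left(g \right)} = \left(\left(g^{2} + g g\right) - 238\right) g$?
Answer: $15011972$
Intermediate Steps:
$U{\left(E \right)} = 4 E^{2}$ ($U{\left(E \right)} = 2 E 2 E = 4 E^{2}$)
$P{\left(g \right)} = 3 - g \left(-238 + 2 g^{2}\right)$ ($P{\left(g \right)} = 3 - \left(\left(g^{2} + g g\right) - 238\right) g = 3 - \left(\left(g^{2} + g^{2}\right) - 238\right) g = 3 - \left(2 g^{2} - 238\right) g = 3 - \left(-238 + 2 g^{2}\right) g = 3 - g \left(-238 + 2 g^{2}\right)$)
$V{\left(-449 \right)} - P{\left(U{\left(-2 - 5 \right)} \right)} = -449 - \left(3 - 2 \left(4 \left(-2 - 5\right)^{2}\right)^{3} + 238 \cdot 4 \left(-2 - 5\right)^{2}\right) = -449 - \left(3 - 2 \left(4 \left(-7\right)^{2}\right)^{3} + 238 \cdot 4 \left(-7\right)^{2}\right) = -449 - \left(3 - 2 \left(4 \cdot 49\right)^{3} + 238 \cdot 4 \cdot 49\right) = -449 - \left(3 - 2 \cdot 196^{3} + 238 \cdot 196\right) = -449 - \left(3 - 15059072 + 46648\right) = -449 - -15012421 = -449 + 15012421 = 15011972$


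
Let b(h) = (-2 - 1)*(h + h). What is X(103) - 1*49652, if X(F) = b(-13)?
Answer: -49574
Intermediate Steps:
b(h) = -6*h
X(F) = 78 (X(F) = -6*(-13) = 78)
X(103) - 1*49652 = 78 - 1*49652 = 78 - 49652 = -49574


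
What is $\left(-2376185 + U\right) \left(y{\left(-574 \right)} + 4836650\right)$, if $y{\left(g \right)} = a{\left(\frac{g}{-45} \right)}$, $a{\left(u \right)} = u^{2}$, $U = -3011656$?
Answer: $- \frac{5863495004324174}{225} \approx -2.606 \cdot 10^{13}$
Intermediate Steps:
$y{\left(g \right)} = \frac{g^{2}}{2025}$ ($y{\left(g \right)} = \left(\frac{g}{-45}\right)^{2} = \left(g \left(- \frac{1}{45}\right)\right)^{2} = \left(- \frac{g}{45}\right)^{2} = \frac{g^{2}}{2025}$)
$\left(-2376185 + U\right) \left(y{\left(-574 \right)} + 4836650\right) = \left(-2376185 - 3011656\right) \left(\frac{\left(-574\right)^{2}}{2025} + 4836650\right) = - 5387841 \left(\frac{1}{2025} \cdot 329476 + 4836650\right) = - 5387841 \left(\frac{329476}{2025} + 4836650\right) = \left(-5387841\right) \frac{9794545726}{2025} = - \frac{5863495004324174}{225}$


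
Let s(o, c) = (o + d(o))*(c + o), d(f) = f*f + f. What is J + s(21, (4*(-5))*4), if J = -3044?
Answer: -31541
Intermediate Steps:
d(f) = f + f² (d(f) = f² + f = f + f²)
s(o, c) = (c + o)*(o + o*(1 + o)) (s(o, c) = (o + o*(1 + o))*(c + o) = (c + o)*(o + o*(1 + o)))
J + s(21, (4*(-5))*4) = -3044 + 21*((4*(-5))*4 + 21 + ((4*(-5))*4)*(1 + 21) + 21*(1 + 21)) = -3044 + 21*(-20*4 + 21 - 20*4*22 + 21*22) = -3044 + 21*(-80 + 21 - 80*22 + 462) = -3044 + 21*(-80 + 21 - 1760 + 462) = -3044 + 21*(-1357) = -3044 - 28497 = -31541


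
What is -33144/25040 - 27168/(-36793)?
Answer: -67397559/115162090 ≈ -0.58524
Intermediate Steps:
-33144/25040 - 27168/(-36793) = -33144*1/25040 - 27168*(-1/36793) = -4143/3130 + 27168/36793 = -67397559/115162090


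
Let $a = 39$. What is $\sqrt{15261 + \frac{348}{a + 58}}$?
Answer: $\frac{\sqrt{143624505}}{97} \approx 123.55$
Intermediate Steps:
$\sqrt{15261 + \frac{348}{a + 58}} = \sqrt{15261 + \frac{348}{39 + 58}} = \sqrt{15261 + \frac{348}{97}} = \sqrt{\frac{1480665}{97}} = \frac{\sqrt{143624505}}{97}$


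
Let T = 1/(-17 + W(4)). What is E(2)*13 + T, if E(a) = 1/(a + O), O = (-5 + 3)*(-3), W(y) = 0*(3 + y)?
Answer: 213/136 ≈ 1.5662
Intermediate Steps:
W(y) = 0
O = 6 (O = -2*(-3) = 6)
T = -1/17 (T = 1/(-17 + 0) = 1/(-17) = -1/17 ≈ -0.058824)
E(a) = 1/(6 + a) (E(a) = 1/(a + 6) = 1/(6 + a))
E(2)*13 + T = 13/(6 + 2) - 1/17 = 13/8 - 1/17 = 213/136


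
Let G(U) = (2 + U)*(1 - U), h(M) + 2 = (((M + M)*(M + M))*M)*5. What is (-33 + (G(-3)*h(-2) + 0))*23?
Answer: 14145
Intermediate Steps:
h(M) = -2 + 20*M**3 (h(M) = -2 + (((M + M)*(M + M))*M)*5 = -2 + (((2*M)*(2*M))*M)*5 = -2 + ((4*M**2)*M)*5 = -2 + (4*M**3)*5 = -2 + 20*M**3)
G(U) = (1 - U)*(2 + U)
(-33 + (G(-3)*h(-2) + 0))*23 = (-33 + ((2 - 1*(-3) - 1*(-3)**2)*(-2 + 20*(-2)**3) + 0))*23 = (-33 + ((2 + 3 - 1*9)*(-2 + 20*(-8)) + 0))*23 = (-33 + ((2 + 3 - 9)*(-2 - 160) + 0))*23 = (-33 + (-4*(-162) + 0))*23 = (-33 + (648 + 0))*23 = (-33 + 648)*23 = 615*23 = 14145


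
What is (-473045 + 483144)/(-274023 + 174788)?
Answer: -10099/99235 ≈ -0.10177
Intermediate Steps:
(-473045 + 483144)/(-274023 + 174788) = 10099/(-99235) = 10099*(-1/99235) = -10099/99235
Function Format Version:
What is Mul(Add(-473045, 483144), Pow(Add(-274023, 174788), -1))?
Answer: Rational(-10099, 99235) ≈ -0.10177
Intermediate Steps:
Mul(Add(-473045, 483144), Pow(Add(-274023, 174788), -1)) = Mul(10099, Pow(-99235, -1)) = Mul(10099, Rational(-1, 99235)) = Rational(-10099, 99235)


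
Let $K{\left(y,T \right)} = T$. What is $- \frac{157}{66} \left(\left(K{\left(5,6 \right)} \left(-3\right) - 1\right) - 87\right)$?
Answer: $\frac{8321}{33} \approx 252.15$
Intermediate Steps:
$- \frac{157}{66} \left(\left(K{\left(5,6 \right)} \left(-3\right) - 1\right) - 87\right) = - \frac{157}{66} \left(\left(6 \left(-3\right) - 1\right) - 87\right) = \left(-157\right) \frac{1}{66} \left(\left(-18 - 1\right) - 87\right) = - \frac{157 \left(-19 - 87\right)}{66} = \left(- \frac{157}{66}\right) \left(-106\right) = \frac{8321}{33}$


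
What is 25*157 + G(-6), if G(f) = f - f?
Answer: 3925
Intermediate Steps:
G(f) = 0
25*157 + G(-6) = 25*157 + 0 = 3925 + 0 = 3925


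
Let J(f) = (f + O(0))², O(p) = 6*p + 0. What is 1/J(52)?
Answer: 1/2704 ≈ 0.00036982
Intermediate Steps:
O(p) = 6*p
J(f) = f² (J(f) = (f + 6*0)² = (f + 0)² = f²)
1/J(52) = 1/(52²) = 1/2704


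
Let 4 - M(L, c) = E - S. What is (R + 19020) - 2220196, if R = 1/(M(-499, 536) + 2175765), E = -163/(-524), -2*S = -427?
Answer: -2509813159847868/1140214667 ≈ -2.2012e+6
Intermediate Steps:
S = 427/2 (S = -½*(-427) = 427/2 ≈ 213.50)
E = 163/524 (E = -163*(-1/524) = 163/524 ≈ 0.31107)
M(L, c) = 113807/524 (M(L, c) = 4 - (163/524 - 1*427/2) = 4 - (163/524 - 427/2) = 4 - 1*(-111711/524) = 4 + 111711/524 = 113807/524)
R = 524/1140214667 (R = 1/(113807/524 + 2175765) = 1/(1140214667/524) = 524/1140214667 ≈ 4.5956e-7)
(R + 19020) - 2220196 = (524/1140214667 + 19020) - 2220196 = 21686882966864/1140214667 - 2220196 = -2509813159847868/1140214667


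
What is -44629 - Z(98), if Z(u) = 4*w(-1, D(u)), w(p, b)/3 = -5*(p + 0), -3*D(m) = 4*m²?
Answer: -44689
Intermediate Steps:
D(m) = -4*m²/3
w(p, b) = -15*p (w(p, b) = 3*(-5*(p + 0)) = 3*(-5*p) = -15*p)
Z(u) = 60 (Z(u) = 4*(-15*(-1)) = 4*15 = 60)
-44629 - Z(98) = -44629 - 1*60 = -44629 - 60 = -44689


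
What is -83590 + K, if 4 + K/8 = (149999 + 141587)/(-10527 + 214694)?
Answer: -17070520186/204167 ≈ -83611.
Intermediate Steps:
K = -4200656/204167 (K = -32 + 8*((149999 + 141587)/(-10527 + 214694)) = -32 + 8*(291586/204167) = -32 + 2332688/204167 = -4200656/204167 ≈ -20.575)
-83590 + K = -83590 - 4200656/204167 = -17070520186/204167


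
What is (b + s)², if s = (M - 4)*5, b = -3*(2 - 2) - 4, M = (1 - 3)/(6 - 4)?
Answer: 841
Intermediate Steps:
M = -1 (M = -2/2 = -2*½ = -1)
b = -4 (b = -3*0 - 4 = 0 - 4 = -4)
s = -25 (s = (-1 - 4)*5 = -5*5 = -25)
(b + s)² = (-4 - 25)² = (-29)² = 841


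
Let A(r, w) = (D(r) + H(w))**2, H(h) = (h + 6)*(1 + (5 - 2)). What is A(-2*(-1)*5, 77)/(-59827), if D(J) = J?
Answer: -116964/59827 ≈ -1.9550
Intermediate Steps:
H(h) = 24 + 4*h (H(h) = (6 + h)*(1 + 3) = (6 + h)*4 = 24 + 4*h)
A(r, w) = (24 + r + 4*w)**2 (A(r, w) = (r + (24 + 4*w))**2 = (24 + r + 4*w)**2)
A(-2*(-1)*5, 77)/(-59827) = (24 - 2*(-1)*5 + 4*77)**2/(-59827) = (24 + 2*5 + 308)**2*(-1/59827) = (24 + 10 + 308)**2*(-1/59827) = 342**2*(-1/59827) = 116964*(-1/59827) = -116964/59827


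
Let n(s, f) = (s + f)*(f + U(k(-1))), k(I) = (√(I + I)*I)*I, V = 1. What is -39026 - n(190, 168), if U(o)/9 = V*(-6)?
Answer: -79838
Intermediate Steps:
k(I) = √2*I^(5/2) (k(I) = (√(2*I)*I)*I = ((√2*√I)*I)*I = (√2*I^(3/2))*I = √2*I^(5/2))
U(o) = -54 (U(o) = 9*(1*(-6)) = 9*(-6) = -54)
n(s, f) = (-54 + f)*(f + s) (n(s, f) = (s + f)*(f - 54) = (f + s)*(-54 + f) = (-54 + f)*(f + s))
-39026 - n(190, 168) = -39026 - (168² - 54*168 - 54*190 + 168*190) = -39026 - (28224 - 9072 - 10260 + 31920) = -39026 - 1*40812 = -39026 - 40812 = -79838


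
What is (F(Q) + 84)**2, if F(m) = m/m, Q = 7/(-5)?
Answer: 7225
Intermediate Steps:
Q = -7/5 (Q = 7*(-1/5) = -7/5 ≈ -1.4000)
F(m) = 1
(F(Q) + 84)**2 = (1 + 84)**2 = 85**2 = 7225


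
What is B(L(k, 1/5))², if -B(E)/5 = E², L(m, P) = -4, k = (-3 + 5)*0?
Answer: 6400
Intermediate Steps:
k = 0 (k = 2*0 = 0)
B(E) = -5*E²
B(L(k, 1/5))² = (-5*(-4)²)² = (-5*16)² = (-80)² = 6400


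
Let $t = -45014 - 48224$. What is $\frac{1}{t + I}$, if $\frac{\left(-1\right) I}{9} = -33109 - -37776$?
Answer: $- \frac{1}{135241} \approx -7.3942 \cdot 10^{-6}$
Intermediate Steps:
$I = -42003$ ($I = - 9 \left(-33109 - -37776\right) = - 9 \left(-33109 + 37776\right) = \left(-9\right) 4667 = -42003$)
$t = -93238$ ($t = -45014 - 48224 = -93238$)
$\frac{1}{t + I} = \frac{1}{-93238 - 42003} = \frac{1}{-135241} = - \frac{1}{135241}$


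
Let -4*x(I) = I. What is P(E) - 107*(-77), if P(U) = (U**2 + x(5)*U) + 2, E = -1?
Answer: 32973/4 ≈ 8243.3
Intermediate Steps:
x(I) = -I/4
P(U) = 2 + U**2 - 5*U/4 (P(U) = (U**2 + (-1/4*5)*U) + 2 = (U**2 - 5*U/4) + 2 = 2 + U**2 - 5*U/4)
P(E) - 107*(-77) = (2 + (-1)**2 - 5/4*(-1)) - 107*(-77) = (2 + 1 + 5/4) + 8239 = 17/4 + 8239 = 32973/4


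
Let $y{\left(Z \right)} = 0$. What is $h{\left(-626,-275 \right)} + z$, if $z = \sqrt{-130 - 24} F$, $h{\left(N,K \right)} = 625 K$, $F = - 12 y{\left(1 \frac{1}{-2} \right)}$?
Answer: $-171875$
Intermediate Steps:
$F = 0$ ($F = \left(-12\right) 0 = 0$)
$z = 0$ ($z = \sqrt{-130 - 24} \cdot 0 = \sqrt{-154} \cdot 0 = i \sqrt{154} \cdot 0 = 0$)
$h{\left(-626,-275 \right)} + z = 625 \left(-275\right) + 0 = -171875 + 0 = -171875$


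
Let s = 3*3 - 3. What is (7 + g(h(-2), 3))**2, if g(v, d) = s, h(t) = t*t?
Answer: 169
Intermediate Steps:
h(t) = t**2
s = 6 (s = 9 - 3 = 6)
g(v, d) = 6
(7 + g(h(-2), 3))**2 = (7 + 6)**2 = 13**2 = 169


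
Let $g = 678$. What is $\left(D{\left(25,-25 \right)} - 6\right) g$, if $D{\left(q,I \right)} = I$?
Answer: $-21018$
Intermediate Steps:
$\left(D{\left(25,-25 \right)} - 6\right) g = \left(-25 - 6\right) 678 = \left(-31\right) 678 = -21018$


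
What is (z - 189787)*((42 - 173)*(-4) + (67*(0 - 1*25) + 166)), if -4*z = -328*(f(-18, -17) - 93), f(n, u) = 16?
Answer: 193159485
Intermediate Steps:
z = -6314 (z = -(-82)*(16 - 93) = -(-82)*(-77) = -¼*25256 = -6314)
(z - 189787)*((42 - 173)*(-4) + (67*(0 - 1*25) + 166)) = (-6314 - 189787)*((42 - 173)*(-4) + (67*(0 - 1*25) + 166)) = -196101*(-131*(-4) + (67*(0 - 25) + 166)) = -196101*(524 + (67*(-25) + 166)) = -196101*(524 + (-1675 + 166)) = -196101*(524 - 1509) = -196101*(-985) = 193159485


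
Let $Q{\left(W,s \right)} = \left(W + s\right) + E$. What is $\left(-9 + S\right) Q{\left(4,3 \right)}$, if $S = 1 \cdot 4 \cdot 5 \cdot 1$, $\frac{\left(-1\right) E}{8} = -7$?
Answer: $693$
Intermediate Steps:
$E = 56$ ($E = \left(-8\right) \left(-7\right) = 56$)
$Q{\left(W,s \right)} = 56 + W + s$ ($Q{\left(W,s \right)} = \left(W + s\right) + 56 = 56 + W + s$)
$S = 20$ ($S = 4 \cdot 5 = 20$)
$\left(-9 + S\right) Q{\left(4,3 \right)} = \left(-9 + 20\right) \left(56 + 4 + 3\right) = 11 \cdot 63 = 693$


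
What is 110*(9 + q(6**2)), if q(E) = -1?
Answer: 880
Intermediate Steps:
110*(9 + q(6**2)) = 110*(9 - 1) = 110*8 = 880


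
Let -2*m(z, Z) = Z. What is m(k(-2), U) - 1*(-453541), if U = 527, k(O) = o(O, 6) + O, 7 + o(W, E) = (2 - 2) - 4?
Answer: 906555/2 ≈ 4.5328e+5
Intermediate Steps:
o(W, E) = -11 (o(W, E) = -7 + ((2 - 2) - 4) = -7 + (0 - 4) = -7 - 4 = -11)
k(O) = -11 + O
m(z, Z) = -Z/2
m(k(-2), U) - 1*(-453541) = -1/2*527 - 1*(-453541) = -527/2 + 453541 = 906555/2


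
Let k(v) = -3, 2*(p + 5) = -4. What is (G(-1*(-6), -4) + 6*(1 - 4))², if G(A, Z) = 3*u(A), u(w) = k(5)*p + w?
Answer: 3969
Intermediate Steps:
p = -7 (p = -5 + (½)*(-4) = -5 - 2 = -7)
u(w) = 21 + w (u(w) = -3*(-7) + w = 21 + w)
G(A, Z) = 63 + 3*A (G(A, Z) = 3*(21 + A) = 63 + 3*A)
(G(-1*(-6), -4) + 6*(1 - 4))² = ((63 + 3*(-1*(-6))) + 6*(1 - 4))² = ((63 + 3*6) + 6*(-3))² = ((63 + 18) - 18)² = (81 - 18)² = 63² = 3969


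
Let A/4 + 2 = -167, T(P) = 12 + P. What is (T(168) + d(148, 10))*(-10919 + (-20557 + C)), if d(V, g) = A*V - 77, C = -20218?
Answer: 5166556830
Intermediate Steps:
A = -676 (A = -8 + 4*(-167) = -8 - 668 = -676)
d(V, g) = -77 - 676*V (d(V, g) = -676*V - 77 = -77 - 676*V)
(T(168) + d(148, 10))*(-10919 + (-20557 + C)) = ((12 + 168) + (-77 - 676*148))*(-10919 + (-20557 - 20218)) = (180 + (-77 - 100048))*(-10919 - 40775) = (180 - 100125)*(-51694) = -99945*(-51694) = 5166556830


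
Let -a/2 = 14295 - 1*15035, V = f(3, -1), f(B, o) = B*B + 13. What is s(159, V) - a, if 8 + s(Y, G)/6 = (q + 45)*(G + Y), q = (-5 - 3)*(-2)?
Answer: 64718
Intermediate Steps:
f(B, o) = 13 + B² (f(B, o) = B² + 13 = 13 + B²)
V = 22 (V = 13 + 3² = 13 + 9 = 22)
q = 16 (q = -8*(-2) = 16)
s(Y, G) = -48 + 366*G + 366*Y (s(Y, G) = -48 + 6*((16 + 45)*(G + Y)) = -48 + 6*(61*(G + Y)) = -48 + 6*(61*G + 61*Y) = -48 + (366*G + 366*Y) = -48 + 366*G + 366*Y)
a = 1480 (a = -2*(14295 - 1*15035) = -2*(14295 - 15035) = -2*(-740) = 1480)
s(159, V) - a = (-48 + 366*22 + 366*159) - 1*1480 = (-48 + 8052 + 58194) - 1480 = 66198 - 1480 = 64718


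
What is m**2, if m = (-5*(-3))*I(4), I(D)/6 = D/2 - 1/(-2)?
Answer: 50625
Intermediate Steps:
I(D) = 3 + 3*D (I(D) = 6*(D/2 - 1/(-2)) = 6*(D*(1/2) - 1*(-1/2)) = 6*(D/2 + 1/2) = 6*(1/2 + D/2) = 3 + 3*D)
m = 225 (m = (-5*(-3))*(3 + 3*4) = 15*(3 + 12) = 15*15 = 225)
m**2 = 225**2 = 50625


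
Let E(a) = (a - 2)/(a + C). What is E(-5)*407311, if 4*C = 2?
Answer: 5702354/9 ≈ 6.3360e+5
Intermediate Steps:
C = 1/2 (C = (1/4)*2 = 1/2 ≈ 0.50000)
E(a) = (-2 + a)/(1/2 + a) (E(a) = (a - 2)/(a + 1/2) = (-2 + a)/(1/2 + a))
E(-5)*407311 = (2*(-2 - 5)/(1 + 2*(-5)))*407311 = (2*(-7)/(1 - 10))*407311 = (2*(-7)/(-9))*407311 = (2*(-1/9)*(-7))*407311 = (14/9)*407311 = 5702354/9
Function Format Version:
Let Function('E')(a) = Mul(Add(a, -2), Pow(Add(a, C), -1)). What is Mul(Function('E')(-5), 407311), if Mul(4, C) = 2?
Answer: Rational(5702354, 9) ≈ 6.3360e+5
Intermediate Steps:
C = Rational(1, 2) (C = Mul(Rational(1, 4), 2) = Rational(1, 2) ≈ 0.50000)
Function('E')(a) = Mul(Pow(Add(Rational(1, 2), a), -1), Add(-2, a)) (Function('E')(a) = Mul(Add(a, -2), Pow(Add(a, Rational(1, 2)), -1)) = Mul(Add(-2, a), Pow(Add(Rational(1, 2), a), -1)) = Mul(Pow(Add(Rational(1, 2), a), -1), Add(-2, a)))
Mul(Function('E')(-5), 407311) = Mul(Mul(2, Pow(Add(1, Mul(2, -5)), -1), Add(-2, -5)), 407311) = Mul(Mul(2, Pow(Add(1, -10), -1), -7), 407311) = Mul(Mul(2, Pow(-9, -1), -7), 407311) = Mul(Mul(2, Rational(-1, 9), -7), 407311) = Mul(Rational(14, 9), 407311) = Rational(5702354, 9)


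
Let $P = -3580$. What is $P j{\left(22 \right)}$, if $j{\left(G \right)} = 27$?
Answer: $-96660$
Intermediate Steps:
$P j{\left(22 \right)} = \left(-3580\right) 27 = -96660$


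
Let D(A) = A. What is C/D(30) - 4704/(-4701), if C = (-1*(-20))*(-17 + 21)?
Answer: 17240/4701 ≈ 3.6673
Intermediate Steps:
C = 80 (C = 20*4 = 80)
C/D(30) - 4704/(-4701) = 80/30 - 4704/(-4701) = 80*(1/30) - 4704*(-1/4701) = 8/3 + 1568/1567 = 17240/4701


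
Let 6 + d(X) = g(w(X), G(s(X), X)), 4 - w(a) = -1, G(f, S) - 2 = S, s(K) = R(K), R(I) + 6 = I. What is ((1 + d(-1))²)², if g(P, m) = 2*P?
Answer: 625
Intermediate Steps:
R(I) = -6 + I
s(K) = -6 + K
G(f, S) = 2 + S
w(a) = 5 (w(a) = 4 - 1*(-1) = 4 + 1 = 5)
d(X) = 4 (d(X) = -6 + 2*5 = -6 + 10 = 4)
((1 + d(-1))²)² = ((1 + 4)²)² = (5²)² = 25² = 625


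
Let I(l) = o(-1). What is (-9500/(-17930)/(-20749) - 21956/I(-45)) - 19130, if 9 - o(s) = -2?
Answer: -785949670532/37202957 ≈ -21126.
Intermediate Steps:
o(s) = 11 (o(s) = 9 - 1*(-2) = 9 + 2 = 11)
I(l) = 11
(-9500/(-17930)/(-20749) - 21956/I(-45)) - 19130 = (-9500/(-17930)/(-20749) - 21956/11) - 19130 = (-9500*(-1/17930)*(-1/20749) - 21956*1/11) - 19130 = ((950/1793)*(-1/20749) - 1996) - 19130 = (-950/37202957 - 1996) - 19130 = -74257103122/37202957 - 19130 = -785949670532/37202957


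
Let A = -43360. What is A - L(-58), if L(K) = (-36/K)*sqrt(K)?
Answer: -43360 - 18*I*sqrt(58)/29 ≈ -43360.0 - 4.727*I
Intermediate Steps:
L(K) = -36/sqrt(K)
A - L(-58) = -43360 - (-36)/sqrt(-58) = -43360 - (-36)*(-I*sqrt(58)/58) = -43360 - 18*I*sqrt(58)/29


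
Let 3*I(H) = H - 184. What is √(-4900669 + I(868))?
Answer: 49*I*√2041 ≈ 2213.7*I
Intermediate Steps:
I(H) = -184/3 + H/3 (I(H) = (H - 184)/3 = (-184 + H)/3 = -184/3 + H/3)
√(-4900669 + I(868)) = √(-4900669 + (-184/3 + (⅓)*868)) = √(-4900669 + (-184/3 + 868/3)) = √(-4900669 + 228) = √(-4900441) = 49*I*√2041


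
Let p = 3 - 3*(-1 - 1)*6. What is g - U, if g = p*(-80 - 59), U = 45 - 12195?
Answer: 6729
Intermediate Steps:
p = 39 (p = 3 - 3*(-2)*6 = 3 + 6*6 = 3 + 36 = 39)
U = -12150
g = -5421 (g = 39*(-80 - 59) = 39*(-139) = -5421)
g - U = -5421 - 1*(-12150) = -5421 + 12150 = 6729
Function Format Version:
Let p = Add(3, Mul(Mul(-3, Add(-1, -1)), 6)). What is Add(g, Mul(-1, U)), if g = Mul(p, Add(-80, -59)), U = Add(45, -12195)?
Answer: 6729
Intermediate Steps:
p = 39 (p = Add(3, Mul(Mul(-3, -2), 6)) = Add(3, Mul(6, 6)) = Add(3, 36) = 39)
U = -12150
g = -5421 (g = Mul(39, Add(-80, -59)) = Mul(39, -139) = -5421)
Add(g, Mul(-1, U)) = Add(-5421, Mul(-1, -12150)) = Add(-5421, 12150) = 6729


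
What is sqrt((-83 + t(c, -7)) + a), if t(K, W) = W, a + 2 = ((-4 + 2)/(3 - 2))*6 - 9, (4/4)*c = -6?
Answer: I*sqrt(113) ≈ 10.63*I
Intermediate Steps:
c = -6
a = -23 (a = -2 + (((-4 + 2)/(3 - 2))*6 - 9) = -2 + (-2/1*6 - 9) = -2 + (-2*1*6 - 9) = -2 + (-2*6 - 9) = -2 + (-12 - 9) = -2 - 21 = -23)
sqrt((-83 + t(c, -7)) + a) = sqrt((-83 - 7) - 23) = sqrt(-90 - 23) = sqrt(-113) = I*sqrt(113)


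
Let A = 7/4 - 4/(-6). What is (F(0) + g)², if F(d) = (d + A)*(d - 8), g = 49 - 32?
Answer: 49/9 ≈ 5.4444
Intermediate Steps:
g = 17
A = 29/12 (A = 7*(¼) - 4*(-⅙) = 7/4 + ⅔ = 29/12 ≈ 2.4167)
F(d) = (-8 + d)*(29/12 + d) (F(d) = (d + 29/12)*(d - 8) = (29/12 + d)*(-8 + d) = (-8 + d)*(29/12 + d))
(F(0) + g)² = ((-58/3 + 0² - 67/12*0) + 17)² = ((-58/3 + 0 + 0) + 17)² = (-58/3 + 17)² = (-7/3)² = 49/9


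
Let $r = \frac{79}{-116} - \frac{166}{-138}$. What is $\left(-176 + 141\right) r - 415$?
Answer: $- \frac{3467855}{8004} \approx -433.27$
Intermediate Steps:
$r = \frac{4177}{8004}$ ($r = 79 \left(- \frac{1}{116}\right) - - \frac{83}{69} = - \frac{79}{116} + \frac{83}{69} = \frac{4177}{8004} \approx 0.52186$)
$\left(-176 + 141\right) r - 415 = \left(-176 + 141\right) \frac{4177}{8004} - 415 = \left(-35\right) \frac{4177}{8004} - 415 = - \frac{146195}{8004} - 415 = - \frac{3467855}{8004}$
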